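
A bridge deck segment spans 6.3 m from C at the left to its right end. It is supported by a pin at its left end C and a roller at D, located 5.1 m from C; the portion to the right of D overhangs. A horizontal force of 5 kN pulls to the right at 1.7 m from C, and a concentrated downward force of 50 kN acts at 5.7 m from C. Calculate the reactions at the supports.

C_x = -5.000 kN, C_y = -5.882 kN, D_y = 55.88 kN

Taking moments about C: D_y·5.1 − 50·5.7 = 0 → D_y = 285/5.1 = 55.8824 ≈ 55.88 kN.
ΣF_y = 0: C_y + 55.8824 − 50 = 0 → C_y = -5.882 kN.
ΣF_x = 0: C_x + 5 = 0 → C_x = -5.000 kN.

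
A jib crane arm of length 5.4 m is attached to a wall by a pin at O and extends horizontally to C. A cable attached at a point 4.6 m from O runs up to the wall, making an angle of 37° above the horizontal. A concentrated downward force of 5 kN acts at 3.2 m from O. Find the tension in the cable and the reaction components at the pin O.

ΣM about O: T·sin37°·4.6 − 5·3.2 = 0 → T = 16/(4.6·0.601815) = 5.77962 ≈ 5.780 kN.
ΣF_x = 0: O_x − T·cos37° = 0 → O_x = 5.77962 × 0.798636 = 4.616 kN.
ΣF_y = 0: O_y + T·sin37° − 5 = 0 → O_y = 5 − 5.77962 × 0.601815 = 1.522 kN.

T = 5.780 kN, O_x = 4.616 kN, O_y = 1.522 kN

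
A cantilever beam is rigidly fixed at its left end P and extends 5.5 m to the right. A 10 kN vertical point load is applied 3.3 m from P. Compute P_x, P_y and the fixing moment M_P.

ΣF_x = 0: P_x = 0.
ΣF_y = 0: P_y − 10 = 0 → P_y = 10.00 kN.
ΣM about P: M_P − 10·3.3 = 0 → M_P = 33.00 kN·m.

P_x = 0, P_y = 10.00 kN, M_P = 33.00 kN·m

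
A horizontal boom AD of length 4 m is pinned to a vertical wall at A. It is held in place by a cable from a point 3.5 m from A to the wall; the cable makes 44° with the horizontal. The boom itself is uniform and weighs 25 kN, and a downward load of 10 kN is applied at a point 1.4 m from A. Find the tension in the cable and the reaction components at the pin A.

ΣM about A: T·sin44°·3.5 − 25·2 − 10·1.4 = 0 → T = 64/(3.5·0.694658) = 26.3233 ≈ 26.32 kN.
ΣF_x = 0: A_x − T·cos44° = 0 → A_x = 26.3233 × 0.71934 = 18.94 kN.
ΣF_y = 0: A_y + T·sin44° − 25 − 10 = 0 → A_y = 35 − 26.3233 × 0.694658 = 16.71 kN.

T = 26.32 kN, A_x = 18.94 kN, A_y = 16.71 kN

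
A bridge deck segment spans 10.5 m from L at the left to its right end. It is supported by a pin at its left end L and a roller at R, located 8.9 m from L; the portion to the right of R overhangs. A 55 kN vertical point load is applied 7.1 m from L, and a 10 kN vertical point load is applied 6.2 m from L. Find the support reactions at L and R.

L_x = 0, L_y = 14.16 kN, R_y = 50.84 kN

Moments about L: R_y·8.9 − 55·7.1 − 10·6.2 = 0 → R_y = 452.5/8.9 = 50.8427 ≈ 50.84 kN.
ΣF_y = 0: L_y + 50.8427 − 55 − 10 = 0 → L_y = 14.16 kN.
ΣF_x = 0: no horizontal applied forces, so L_x = 0.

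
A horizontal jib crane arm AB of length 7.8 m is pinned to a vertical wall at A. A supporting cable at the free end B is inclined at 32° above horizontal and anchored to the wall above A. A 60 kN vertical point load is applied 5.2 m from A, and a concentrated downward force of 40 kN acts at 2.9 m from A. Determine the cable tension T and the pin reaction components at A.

T = 103.5 kN, A_x = 87.81 kN, A_y = 45.13 kN

ΣM about A: T·sin32°·7.8 − 60·5.2 − 40·2.9 = 0 → T = 428/(7.8·0.529919) = 103.548 ≈ 103.5 kN.
ΣF_x = 0: A_x − T·cos32° = 0 → A_x = 103.548 × 0.848048 = 87.81 kN.
ΣF_y = 0: A_y + T·sin32° − 60 − 40 = 0 → A_y = 100 − 103.548 × 0.529919 = 45.13 kN.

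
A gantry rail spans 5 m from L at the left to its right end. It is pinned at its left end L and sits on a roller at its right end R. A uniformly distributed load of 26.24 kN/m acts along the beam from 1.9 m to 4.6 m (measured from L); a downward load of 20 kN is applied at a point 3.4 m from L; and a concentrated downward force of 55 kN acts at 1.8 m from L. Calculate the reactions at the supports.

Resultant of the distributed load: 26.24 × 2.7 = 70.848 kN at 3.25 m from L.
Moments about L: R_y·5 − (26.24·2.7)·3.25 − 20·3.4 − 55·1.8 = 0 → R_y = 397.256/5 = 79.4512 ≈ 79.45 kN.
ΣF_y = 0: L_y + 79.4512 − 26.24·2.7 − 20 − 55 = 0 → L_y = 66.40 kN.
ΣF_x = 0: no horizontal applied forces, so L_x = 0.

L_x = 0, L_y = 66.40 kN, R_y = 79.45 kN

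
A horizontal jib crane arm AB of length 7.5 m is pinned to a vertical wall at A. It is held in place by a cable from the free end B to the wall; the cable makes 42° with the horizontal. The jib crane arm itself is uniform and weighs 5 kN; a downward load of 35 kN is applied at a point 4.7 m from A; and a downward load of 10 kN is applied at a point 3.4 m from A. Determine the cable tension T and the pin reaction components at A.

ΣM about A: T·sin42°·7.5 − 5·3.75 − 35·4.7 − 10·3.4 = 0 → T = 217.25/(7.5·0.669131) = 43.29 kN.
ΣF_x = 0: A_x − T·cos42° = 0 → A_x = 43.29 × 0.743145 = 32.17 kN.
ΣF_y = 0: A_y + T·sin42° − 5 − 35 − 10 = 0 → A_y = 50 − 43.29 × 0.669131 = 21.03 kN.

T = 43.29 kN, A_x = 32.17 kN, A_y = 21.03 kN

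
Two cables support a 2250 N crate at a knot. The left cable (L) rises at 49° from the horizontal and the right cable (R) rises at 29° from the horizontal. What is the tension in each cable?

T_L = 2012 N, T_R = 1509 N

ΣF_x = 0: −T_L·cos49° + T_R·cos29° = 0 → T_R = 0.750108·T_L.
ΣF_y = 0: T_L·sin49° + T_R·sin29° = 2250.
Substitute: T_L·(0.75471 + 0.750108·0.48481) = 2250 → T_L = 2011.86 ≈ 2012 N.
Then T_R = 0.750108 × 2011.86 = 1509 N.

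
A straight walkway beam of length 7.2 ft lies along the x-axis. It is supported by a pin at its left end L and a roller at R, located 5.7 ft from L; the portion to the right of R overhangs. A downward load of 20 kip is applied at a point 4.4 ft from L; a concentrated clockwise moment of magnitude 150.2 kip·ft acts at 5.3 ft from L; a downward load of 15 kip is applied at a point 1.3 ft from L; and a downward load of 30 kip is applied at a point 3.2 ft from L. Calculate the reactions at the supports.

ΣM about L: R_y·5.7 − 20·4.4 − 150.2 − 15·1.3 − 30·3.2 = 0 → R_y = 353.7/5.7 = 62.0526 ≈ 62.05 kip.
ΣF_y = 0: L_y + 62.0526 − 20 − 15 − 30 = 0 → L_y = 2.947 kip.
ΣF_x = 0: no horizontal applied forces, so L_x = 0.

L_x = 0, L_y = 2.947 kip, R_y = 62.05 kip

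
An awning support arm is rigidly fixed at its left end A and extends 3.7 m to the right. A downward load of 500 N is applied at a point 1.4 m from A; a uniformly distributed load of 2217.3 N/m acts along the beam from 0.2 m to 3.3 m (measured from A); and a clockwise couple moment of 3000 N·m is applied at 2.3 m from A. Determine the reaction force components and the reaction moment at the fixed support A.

Resultant of the distributed load: 2217.3 × 3.1 = 6873.63 N at 1.75 m from A.
ΣF_x = 0: A_x = 0.
ΣF_y = 0: A_y − 500 − 2217.3·3.1 = 0 → A_y = 7374 N.
ΣM about A: M_A − 500·1.4 − (2217.3·3.1)·1.75 − 3000 = 0 → M_A = 15730 N·m.

A_x = 0, A_y = 7374 N, M_A = 15730 N·m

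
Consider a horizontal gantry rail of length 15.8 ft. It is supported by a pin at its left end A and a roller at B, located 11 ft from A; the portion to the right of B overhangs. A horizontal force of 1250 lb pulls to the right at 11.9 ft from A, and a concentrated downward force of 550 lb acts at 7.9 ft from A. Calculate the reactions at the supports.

Moments about A: B_y·11 − 550·7.9 = 0 → B_y = 4345/11 = 395.0 lb.
ΣF_y = 0: A_y + 395 − 550 = 0 → A_y = 155.0 lb.
ΣF_x = 0: A_x + 1250 = 0 → A_x = -1250 lb.

A_x = -1250 lb, A_y = 155.0 lb, B_y = 395.0 lb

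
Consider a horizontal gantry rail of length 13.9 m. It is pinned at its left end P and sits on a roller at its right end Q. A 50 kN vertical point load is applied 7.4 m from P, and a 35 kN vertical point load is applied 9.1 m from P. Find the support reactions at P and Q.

P_x = 0, P_y = 35.47 kN, Q_y = 49.53 kN

Taking moments about P: Q_y·13.9 − 50·7.4 − 35·9.1 = 0 → Q_y = 688.5/13.9 = 49.5324 ≈ 49.53 kN.
ΣF_y = 0: P_y + 49.5324 − 50 − 35 = 0 → P_y = 35.47 kN.
ΣF_x = 0: no horizontal applied forces, so P_x = 0.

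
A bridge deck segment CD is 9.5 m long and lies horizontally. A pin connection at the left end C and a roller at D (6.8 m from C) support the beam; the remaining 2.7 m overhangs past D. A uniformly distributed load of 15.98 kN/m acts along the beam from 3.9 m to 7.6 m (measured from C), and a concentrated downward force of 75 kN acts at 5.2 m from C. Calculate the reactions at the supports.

Resultant of the distributed load: 15.98 × 3.7 = 59.126 kN at 5.75 m from C.
Taking moments about C: D_y·6.8 − (15.98·3.7)·5.75 − 75·5.2 = 0 → D_y = 729.9745/6.8 = 107.349 ≈ 107.3 kN.
ΣF_y = 0: C_y + 107.349 − 15.98·3.7 − 75 = 0 → C_y = 26.78 kN.
ΣF_x = 0: no horizontal applied forces, so C_x = 0.

C_x = 0, C_y = 26.78 kN, D_y = 107.3 kN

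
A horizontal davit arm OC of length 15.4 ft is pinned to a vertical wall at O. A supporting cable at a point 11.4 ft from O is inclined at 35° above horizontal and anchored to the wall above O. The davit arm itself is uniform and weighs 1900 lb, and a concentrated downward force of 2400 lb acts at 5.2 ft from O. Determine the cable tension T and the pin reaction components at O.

T = 4146 lb, O_x = 3396 lb, O_y = 1922 lb

ΣM about O: T·sin35°·11.4 − 1900·7.7 − 2400·5.2 = 0 → T = 27110/(11.4·0.573576) = 4146.04 ≈ 4146 lb.
ΣF_x = 0: O_x − T·cos35° = 0 → O_x = 4146.04 × 0.819152 = 3396 lb.
ΣF_y = 0: O_y + T·sin35° − 1900 − 2400 = 0 → O_y = 4300 − 4146.04 × 0.573576 = 1922 lb.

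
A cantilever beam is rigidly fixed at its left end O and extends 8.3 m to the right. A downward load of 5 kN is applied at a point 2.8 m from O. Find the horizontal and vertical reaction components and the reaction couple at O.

O_x = 0, O_y = 5.000 kN, M_O = 14.00 kN·m

ΣF_x = 0: O_x = 0.
ΣF_y = 0: O_y − 5 = 0 → O_y = 5.000 kN.
ΣM about O: M_O − 5·2.8 = 0 → M_O = 14.00 kN·m.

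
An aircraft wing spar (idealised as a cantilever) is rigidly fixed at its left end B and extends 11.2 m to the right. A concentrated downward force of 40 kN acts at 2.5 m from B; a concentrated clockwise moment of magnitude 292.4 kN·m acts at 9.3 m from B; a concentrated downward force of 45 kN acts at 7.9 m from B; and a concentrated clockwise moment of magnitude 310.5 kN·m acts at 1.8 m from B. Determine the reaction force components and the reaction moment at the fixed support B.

B_x = 0, B_y = 85.00 kN, M_B = 1058 kN·m

ΣF_x = 0: B_x = 0.
ΣF_y = 0: B_y − 40 − 45 = 0 → B_y = 85.00 kN.
ΣM about B: M_B − 40·2.5 − 292.4 − 45·7.9 − 310.5 = 0 → M_B = 1058 kN·m.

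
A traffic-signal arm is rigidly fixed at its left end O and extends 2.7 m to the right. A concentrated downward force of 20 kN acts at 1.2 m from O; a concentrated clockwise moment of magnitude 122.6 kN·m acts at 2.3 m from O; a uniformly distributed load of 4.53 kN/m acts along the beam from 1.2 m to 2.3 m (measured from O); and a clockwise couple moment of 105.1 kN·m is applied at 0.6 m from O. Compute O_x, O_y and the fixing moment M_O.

O_x = 0, O_y = 24.98 kN, M_O = 260.4 kN·m

Resultant of the distributed load: 4.53 × 1.1 = 4.983 kN at 1.75 m from O.
ΣF_x = 0: O_x = 0.
ΣF_y = 0: O_y − 20 − 4.53·1.1 = 0 → O_y = 24.98 kN.
ΣM about O: M_O − 20·1.2 − 122.6 − (4.53·1.1)·1.75 − 105.1 = 0 → M_O = 260.4 kN·m.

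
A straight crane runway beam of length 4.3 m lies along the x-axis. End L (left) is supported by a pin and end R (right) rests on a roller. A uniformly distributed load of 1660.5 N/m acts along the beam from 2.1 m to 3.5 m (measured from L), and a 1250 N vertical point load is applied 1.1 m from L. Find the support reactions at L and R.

Resultant of the distributed load: 1660.5 × 1.4 = 2324.7 N at 2.8 m from L.
Taking moments about L: R_y·4.3 − (1660.5·1.4)·2.8 − 1250·1.1 = 0 → R_y = 7884.16/4.3 = 1833.53 ≈ 1834 N.
ΣF_y = 0: L_y + 1833.53 − 1660.5·1.4 − 1250 = 0 → L_y = 1741 N.
ΣF_x = 0: no horizontal applied forces, so L_x = 0.

L_x = 0, L_y = 1741 N, R_y = 1834 N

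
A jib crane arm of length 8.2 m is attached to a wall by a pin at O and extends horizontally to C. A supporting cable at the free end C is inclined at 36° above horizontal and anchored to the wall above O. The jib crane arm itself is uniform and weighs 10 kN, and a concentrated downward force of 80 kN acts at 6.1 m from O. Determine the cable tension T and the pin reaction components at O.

T = 109.8 kN, O_x = 88.79 kN, O_y = 25.49 kN

ΣM about O: T·sin36°·8.2 − 10·4.1 − 80·6.1 = 0 → T = 529/(8.2·0.587785) = 109.755 ≈ 109.8 kN.
ΣF_x = 0: O_x − T·cos36° = 0 → O_x = 109.755 × 0.809017 = 88.79 kN.
ΣF_y = 0: O_y + T·sin36° − 10 − 80 = 0 → O_y = 90 − 109.755 × 0.587785 = 25.49 kN.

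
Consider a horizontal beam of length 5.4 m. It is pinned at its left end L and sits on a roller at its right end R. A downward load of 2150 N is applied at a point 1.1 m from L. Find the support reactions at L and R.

Moments about L: R_y·5.4 − 2150·1.1 = 0 → R_y = 2365/5.4 = 437.963 ≈ 438.0 N.
ΣF_y = 0: L_y + 437.963 − 2150 = 0 → L_y = 1712 N.
ΣF_x = 0: no horizontal applied forces, so L_x = 0.

L_x = 0, L_y = 1712 N, R_y = 438.0 N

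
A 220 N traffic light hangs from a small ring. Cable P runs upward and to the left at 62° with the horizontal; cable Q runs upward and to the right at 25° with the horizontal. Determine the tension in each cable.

ΣF_x = 0: −T_P·cos62° + T_Q·cos25° = 0 → T_Q = 0.518005·T_P.
ΣF_y = 0: T_P·sin62° + T_Q·sin25° = 220.
Substitute: T_P·(0.882948 + 0.518005·0.422618) = 220 → T_P = 199.661 ≈ 199.7 N.
Then T_Q = 0.518005 × 199.661 = 103.4 N.

T_P = 199.7 N, T_Q = 103.4 N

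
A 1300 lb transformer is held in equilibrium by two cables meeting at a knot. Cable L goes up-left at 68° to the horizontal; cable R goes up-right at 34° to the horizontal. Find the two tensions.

ΣF_x = 0: −T_L·cos68° + T_R·cos34° = 0 → T_R = 0.451857·T_L.
ΣF_y = 0: T_L·sin68° + T_R·sin34° = 1300.
Substitute: T_L·(0.927184 + 0.451857·0.559193) = 1300 → T_L = 1101.83 ≈ 1102 lb.
Then T_R = 0.451857 × 1101.83 = 497.9 lb.

T_L = 1102 lb, T_R = 497.9 lb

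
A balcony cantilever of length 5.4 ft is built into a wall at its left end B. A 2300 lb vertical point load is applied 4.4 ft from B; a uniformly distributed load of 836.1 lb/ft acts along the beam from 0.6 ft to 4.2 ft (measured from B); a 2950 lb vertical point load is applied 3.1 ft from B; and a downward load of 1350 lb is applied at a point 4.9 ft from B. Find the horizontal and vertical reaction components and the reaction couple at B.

B_x = 0, B_y = 9610 lb, M_B = 33100 lb·ft

Resultant of the distributed load: 836.1 × 3.6 = 3009.96 lb at 2.4 ft from B.
ΣF_x = 0: B_x = 0.
ΣF_y = 0: B_y − 2300 − 836.1·3.6 − 2950 − 1350 = 0 → B_y = 9610 lb.
ΣM about B: M_B − 2300·4.4 − (836.1·3.6)·2.4 − 2950·3.1 − 1350·4.9 = 0 → M_B = 33100 lb·ft.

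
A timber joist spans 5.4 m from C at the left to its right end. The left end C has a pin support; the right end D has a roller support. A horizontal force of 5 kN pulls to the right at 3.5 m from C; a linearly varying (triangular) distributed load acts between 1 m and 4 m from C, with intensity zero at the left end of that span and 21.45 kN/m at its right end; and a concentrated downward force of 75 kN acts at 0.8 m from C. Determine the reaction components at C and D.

C_x = -5.000 kN, C_y = 78.19 kN, D_y = 28.99 kN

Resultant of the triangular load: ½ × 21.45 × 3 = 32.175 kN, acting at 3 m from C (one-third of the span from the peak).
ΣM about C: D_y·5.4 − (½·21.45·3)·3 − 75·0.8 = 0 → D_y = 156.525/5.4 = 28.9861 ≈ 28.99 kN.
ΣF_y = 0: C_y + 28.9861 − ½·21.45·3 − 75 = 0 → C_y = 78.19 kN.
ΣF_x = 0: C_x + 5 = 0 → C_x = -5.000 kN.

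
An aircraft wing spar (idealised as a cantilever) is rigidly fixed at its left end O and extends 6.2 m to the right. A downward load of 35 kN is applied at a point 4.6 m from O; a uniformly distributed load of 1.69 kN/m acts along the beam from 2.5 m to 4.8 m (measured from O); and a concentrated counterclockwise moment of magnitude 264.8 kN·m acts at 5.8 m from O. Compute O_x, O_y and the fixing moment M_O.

Resultant of the distributed load: 1.69 × 2.3 = 3.887 kN at 3.65 m from O.
ΣF_x = 0: O_x = 0.
ΣF_y = 0: O_y − 35 − 1.69·2.3 = 0 → O_y = 38.89 kN.
ΣM about O: M_O − 35·4.6 − (1.69·2.3)·3.65 + 264.8 = 0 → M_O = -89.61 kN·m.

O_x = 0, O_y = 38.89 kN, M_O = -89.61 kN·m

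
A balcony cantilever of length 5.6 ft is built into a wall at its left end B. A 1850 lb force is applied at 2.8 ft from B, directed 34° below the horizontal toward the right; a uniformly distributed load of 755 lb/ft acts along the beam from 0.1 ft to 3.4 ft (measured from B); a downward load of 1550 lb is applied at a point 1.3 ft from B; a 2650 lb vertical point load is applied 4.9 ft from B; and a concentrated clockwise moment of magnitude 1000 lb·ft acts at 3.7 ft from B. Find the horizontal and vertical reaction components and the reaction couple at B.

B_x = -1534 lb, B_y = 7726 lb, M_B = 23260 lb·ft

Resultant of the distributed load: 755 × 3.3 = 2491.5 lb at 1.75 ft from B.
ΣF_x = 0: B_x + 1850·cos34° = 0 → B_x = -1534 lb.
ΣF_y = 0: B_y − 1850·sin34° − 755·3.3 − 1550 − 2650 = 0 → B_y = 7726 lb.
ΣM about B: M_B − 1850·sin34°·2.8 − (755·3.3)·1.75 − 1550·1.3 − 2650·4.9 − 1000 = 0 → M_B = 23260 lb·ft.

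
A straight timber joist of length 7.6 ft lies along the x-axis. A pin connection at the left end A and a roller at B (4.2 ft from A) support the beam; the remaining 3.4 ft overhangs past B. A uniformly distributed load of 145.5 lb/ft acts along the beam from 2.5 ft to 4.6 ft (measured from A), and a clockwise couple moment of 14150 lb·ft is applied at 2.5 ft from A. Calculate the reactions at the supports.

Resultant of the distributed load: 145.5 × 2.1 = 305.55 lb at 3.55 ft from A.
ΣM about A: B_y·4.2 − (145.5·2.1)·3.55 − 14150 = 0 → B_y = 15234.7025/4.2 = 3627.31 ≈ 3627 lb.
ΣF_y = 0: A_y + 3627.31 − 145.5·2.1 = 0 → A_y = -3322 lb.
ΣF_x = 0: no horizontal applied forces, so A_x = 0.

A_x = 0, A_y = -3322 lb, B_y = 3627 lb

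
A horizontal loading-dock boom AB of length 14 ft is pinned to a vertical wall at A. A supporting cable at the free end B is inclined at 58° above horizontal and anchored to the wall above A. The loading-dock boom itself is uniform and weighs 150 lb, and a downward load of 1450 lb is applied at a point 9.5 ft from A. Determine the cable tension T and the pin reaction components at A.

T = 1249 lb, A_x = 661.7 lb, A_y = 541.1 lb

ΣM about A: T·sin58°·14 − 150·7 − 1450·9.5 = 0 → T = 14825/(14·0.848048) = 1248.67 ≈ 1249 lb.
ΣF_x = 0: A_x − T·cos58° = 0 → A_x = 1248.67 × 0.529919 = 661.7 lb.
ΣF_y = 0: A_y + T·sin58° − 150 − 1450 = 0 → A_y = 1600 − 1248.67 × 0.848048 = 541.1 lb.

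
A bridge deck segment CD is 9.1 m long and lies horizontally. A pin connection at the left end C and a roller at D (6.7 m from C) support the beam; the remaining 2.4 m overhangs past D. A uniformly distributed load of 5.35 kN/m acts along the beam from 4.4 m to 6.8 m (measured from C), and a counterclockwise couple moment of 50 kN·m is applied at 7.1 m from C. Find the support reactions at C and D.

Resultant of the distributed load: 5.35 × 2.4 = 12.84 kN at 5.6 m from C.
Taking moments about C: D_y·6.7 − (5.35·2.4)·5.6 + 50 = 0 → D_y = 21.904/6.7 = 3.26925 ≈ 3.269 kN.
ΣF_y = 0: C_y + 3.26925 − 5.35·2.4 = 0 → C_y = 9.571 kN.
ΣF_x = 0: no horizontal applied forces, so C_x = 0.

C_x = 0, C_y = 9.571 kN, D_y = 3.269 kN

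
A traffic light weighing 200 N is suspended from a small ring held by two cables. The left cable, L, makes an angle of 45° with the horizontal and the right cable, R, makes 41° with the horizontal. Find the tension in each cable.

ΣF_x = 0: −T_L·cos45° + T_R·cos41° = 0 → T_R = 0.936926·T_L.
ΣF_y = 0: T_L·sin45° + T_R·sin41° = 200.
Substitute: T_L·(0.707107 + 0.936926·0.656059) = 200 → T_L = 151.31 ≈ 151.3 N.
Then T_R = 0.936926 × 151.31 = 141.8 N.

T_L = 151.3 N, T_R = 141.8 N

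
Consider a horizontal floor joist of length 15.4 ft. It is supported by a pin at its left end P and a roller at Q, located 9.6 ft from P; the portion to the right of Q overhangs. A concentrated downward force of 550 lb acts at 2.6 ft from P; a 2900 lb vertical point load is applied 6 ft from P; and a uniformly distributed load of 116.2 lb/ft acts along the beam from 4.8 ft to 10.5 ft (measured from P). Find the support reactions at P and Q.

P_x = 0, P_y = 1623 lb, Q_y = 2489 lb

Resultant of the distributed load: 116.2 × 5.7 = 662.34 lb at 7.65 ft from P.
Moments about P: Q_y·9.6 − 550·2.6 − 2900·6 − (116.2·5.7)·7.65 = 0 → Q_y = 23896.901/9.6 = 2489.26 ≈ 2489 lb.
ΣF_y = 0: P_y + 2489.26 − 550 − 2900 − 116.2·5.7 = 0 → P_y = 1623 lb.
ΣF_x = 0: no horizontal applied forces, so P_x = 0.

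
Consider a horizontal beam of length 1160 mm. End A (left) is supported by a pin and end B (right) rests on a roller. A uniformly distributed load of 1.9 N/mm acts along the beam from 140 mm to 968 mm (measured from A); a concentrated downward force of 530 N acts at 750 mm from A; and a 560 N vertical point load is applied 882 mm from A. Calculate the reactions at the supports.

Resultant of the distributed load: 1.9 × 828 = 1573.2 N at 554 mm from A.
Moments about A: B_y·1160 − (1.9·828)·554 − 530·750 − 560·882 = 0 → B_y = 1762972.8/1160 = 1519.8 ≈ 1520 N.
ΣF_y = 0: A_y + 1519.8 − 1.9·828 − 530 − 560 = 0 → A_y = 1143 N.
ΣF_x = 0: no horizontal applied forces, so A_x = 0.

A_x = 0, A_y = 1143 N, B_y = 1520 N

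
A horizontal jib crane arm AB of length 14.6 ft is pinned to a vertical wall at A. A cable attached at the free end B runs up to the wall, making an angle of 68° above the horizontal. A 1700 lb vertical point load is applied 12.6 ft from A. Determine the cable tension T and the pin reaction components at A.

T = 1582 lb, A_x = 592.8 lb, A_y = 232.9 lb

ΣM about A: T·sin68°·14.6 − 1700·12.6 = 0 → T = 21420/(14.6·0.927184) = 1582.34 ≈ 1582 lb.
ΣF_x = 0: A_x − T·cos68° = 0 → A_x = 1582.34 × 0.374607 = 592.8 lb.
ΣF_y = 0: A_y + T·sin68° − 1700 = 0 → A_y = 1700 − 1582.34 × 0.927184 = 232.9 lb.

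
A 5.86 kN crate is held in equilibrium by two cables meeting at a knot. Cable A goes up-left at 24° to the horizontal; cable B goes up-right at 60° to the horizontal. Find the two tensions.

T_A = 2.946 kN, T_B = 5.383 kN

ΣF_x = 0: −T_A·cos24° + T_B·cos60° = 0 → T_B = 1.82709·T_A.
ΣF_y = 0: T_A·sin24° + T_B·sin60° = 5.86.
Substitute: T_A·(0.406737 + 1.82709·0.866025) = 5.86 → T_A = 2.94614 ≈ 2.946 kN.
Then T_B = 1.82709 × 2.94614 = 5.383 kN.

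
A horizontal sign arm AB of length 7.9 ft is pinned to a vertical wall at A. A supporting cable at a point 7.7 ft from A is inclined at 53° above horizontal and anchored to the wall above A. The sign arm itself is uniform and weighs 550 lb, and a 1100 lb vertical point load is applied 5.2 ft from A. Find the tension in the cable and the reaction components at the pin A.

T = 1283 lb, A_x = 772.4 lb, A_y = 625.0 lb

ΣM about A: T·sin53°·7.7 − 550·3.95 − 1100·5.2 = 0 → T = 7892.5/(7.7·0.798636) = 1283.44 ≈ 1283 lb.
ΣF_x = 0: A_x − T·cos53° = 0 → A_x = 1283.44 × 0.601815 = 772.4 lb.
ΣF_y = 0: A_y + T·sin53° − 550 − 1100 = 0 → A_y = 1650 − 1283.44 × 0.798636 = 625.0 lb.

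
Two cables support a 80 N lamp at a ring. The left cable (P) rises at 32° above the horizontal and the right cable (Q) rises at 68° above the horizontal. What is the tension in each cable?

T_P = 30.43 N, T_Q = 68.89 N

ΣF_x = 0: −T_P·cos32° + T_Q·cos68° = 0 → T_Q = 2.26384·T_P.
ΣF_y = 0: T_P·sin32° + T_Q·sin68° = 80.
Substitute: T_P·(0.529919 + 2.26384·0.927184) = 80 → T_P = 30.4308 ≈ 30.43 N.
Then T_Q = 2.26384 × 30.4308 = 68.89 N.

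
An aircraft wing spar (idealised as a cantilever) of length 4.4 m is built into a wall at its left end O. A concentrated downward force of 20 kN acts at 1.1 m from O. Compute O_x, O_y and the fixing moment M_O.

ΣF_x = 0: O_x = 0.
ΣF_y = 0: O_y − 20 = 0 → O_y = 20.00 kN.
ΣM about O: M_O − 20·1.1 = 0 → M_O = 22.00 kN·m.

O_x = 0, O_y = 20.00 kN, M_O = 22.00 kN·m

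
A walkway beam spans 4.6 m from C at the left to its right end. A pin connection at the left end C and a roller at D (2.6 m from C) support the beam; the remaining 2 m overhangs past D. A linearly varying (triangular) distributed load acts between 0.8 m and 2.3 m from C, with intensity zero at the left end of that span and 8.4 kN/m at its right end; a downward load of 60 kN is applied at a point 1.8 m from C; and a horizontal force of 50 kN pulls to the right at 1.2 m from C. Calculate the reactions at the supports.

Resultant of the triangular load: ½ × 8.4 × 1.5 = 6.3 kN, acting at 1.8 m from C (one-third of the span from the peak).
Taking moments about C: D_y·2.6 − (½·8.4·1.5)·1.8 − 60·1.8 = 0 → D_y = 119.34/2.6 = 45.90 kN.
ΣF_y = 0: C_y + 45.9 − ½·8.4·1.5 − 60 = 0 → C_y = 20.40 kN.
ΣF_x = 0: C_x + 50 = 0 → C_x = -50.00 kN.

C_x = -50.00 kN, C_y = 20.40 kN, D_y = 45.90 kN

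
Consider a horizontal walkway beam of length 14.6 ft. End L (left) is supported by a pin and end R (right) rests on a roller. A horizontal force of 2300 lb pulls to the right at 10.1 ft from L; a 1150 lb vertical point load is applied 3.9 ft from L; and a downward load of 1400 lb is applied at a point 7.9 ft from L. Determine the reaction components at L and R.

L_x = -2300 lb, L_y = 1485 lb, R_y = 1065 lb

Taking moments about L: R_y·14.6 − 1150·3.9 − 1400·7.9 = 0 → R_y = 15545/14.6 = 1064.73 ≈ 1065 lb.
ΣF_y = 0: L_y + 1064.73 − 1150 − 1400 = 0 → L_y = 1485 lb.
ΣF_x = 0: L_x + 2300 = 0 → L_x = -2300 lb.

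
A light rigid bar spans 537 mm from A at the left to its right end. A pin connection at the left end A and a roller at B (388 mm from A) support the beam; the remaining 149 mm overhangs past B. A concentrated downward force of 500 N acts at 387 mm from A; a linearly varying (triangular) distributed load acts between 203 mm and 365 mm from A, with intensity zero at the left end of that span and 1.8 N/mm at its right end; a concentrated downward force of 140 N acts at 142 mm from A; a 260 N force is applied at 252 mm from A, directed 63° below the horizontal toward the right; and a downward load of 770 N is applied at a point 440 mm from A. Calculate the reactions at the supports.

A_x = -118.0 N, A_y = 96.99 N, B_y = 1690 N

Resultant of the triangular load: ½ × 1.8 × 162 = 145.8 N, acting at 311 mm from A (one-third of the span from the peak).
Moments about A: B_y·388 − 500·387 − (½·1.8·162)·311 − 140·142 − 260·sin63°·252 − 770·440 = 0 → B_y = 655903/388 = 1690.47 ≈ 1690 N.
ΣF_y = 0: A_y + 1690.47 − 500 − ½·1.8·162 − 140 − 260·sin63° − 770 = 0 → A_y = 96.99 N.
ΣF_x = 0: A_x + 260·cos63° = 0 → A_x = -118.0 N.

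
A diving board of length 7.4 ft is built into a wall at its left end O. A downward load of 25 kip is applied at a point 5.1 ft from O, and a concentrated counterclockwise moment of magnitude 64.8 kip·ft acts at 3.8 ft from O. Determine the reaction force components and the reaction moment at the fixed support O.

O_x = 0, O_y = 25.00 kip, M_O = 62.70 kip·ft

ΣF_x = 0: O_x = 0.
ΣF_y = 0: O_y − 25 = 0 → O_y = 25.00 kip.
ΣM about O: M_O − 25·5.1 + 64.8 = 0 → M_O = 62.70 kip·ft.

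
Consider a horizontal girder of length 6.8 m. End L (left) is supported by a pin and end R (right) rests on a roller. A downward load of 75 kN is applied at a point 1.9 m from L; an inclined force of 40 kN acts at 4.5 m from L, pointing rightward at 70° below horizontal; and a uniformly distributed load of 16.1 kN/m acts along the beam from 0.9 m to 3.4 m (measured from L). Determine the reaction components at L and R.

Resultant of the distributed load: 16.1 × 2.5 = 40.25 kN at 2.15 m from L.
Moments about L: R_y·6.8 − 75·1.9 − 40·sin70°·4.5 − (16.1·2.5)·2.15 = 0 → R_y = 398.182/6.8 = 58.5562 ≈ 58.56 kN.
ΣF_y = 0: L_y + 58.5562 − 75 − 40·sin70° − 16.1·2.5 = 0 → L_y = 94.28 kN.
ΣF_x = 0: L_x + 40·cos70° = 0 → L_x = -13.68 kN.

L_x = -13.68 kN, L_y = 94.28 kN, R_y = 58.56 kN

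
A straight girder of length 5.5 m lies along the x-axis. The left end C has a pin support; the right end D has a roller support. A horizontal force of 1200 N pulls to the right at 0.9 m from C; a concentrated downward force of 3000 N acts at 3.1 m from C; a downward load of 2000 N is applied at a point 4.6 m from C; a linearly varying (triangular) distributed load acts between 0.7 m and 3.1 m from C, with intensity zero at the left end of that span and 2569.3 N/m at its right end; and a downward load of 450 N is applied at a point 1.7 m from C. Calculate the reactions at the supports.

Resultant of the triangular load: ½ × 2569.3 × 2.4 = 3083.16 N, acting at 2.3 m from C (one-third of the span from the peak).
ΣM about C: D_y·5.5 − 3000·3.1 − 2000·4.6 − (½·2569.3·2.4)·2.3 − 450·1.7 = 0 → D_y = 26356.268/5.5 = 4792.05 ≈ 4792 N.
ΣF_y = 0: C_y + 4792.05 − 3000 − 2000 − ½·2569.3·2.4 − 450 = 0 → C_y = 3741 N.
ΣF_x = 0: C_x + 1200 = 0 → C_x = -1200 N.

C_x = -1200 N, C_y = 3741 N, D_y = 4792 N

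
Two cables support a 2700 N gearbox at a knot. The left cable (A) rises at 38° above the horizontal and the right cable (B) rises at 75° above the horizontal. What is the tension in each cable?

T_A = 759.2 N, T_B = 2311 N

ΣF_x = 0: −T_A·cos38° + T_B·cos75° = 0 → T_B = 3.04464·T_A.
ΣF_y = 0: T_A·sin38° + T_B·sin75° = 2700.
Substitute: T_A·(0.615661 + 3.04464·0.965926) = 2700 → T_A = 759.161 ≈ 759.2 N.
Then T_B = 3.04464 × 759.161 = 2311 N.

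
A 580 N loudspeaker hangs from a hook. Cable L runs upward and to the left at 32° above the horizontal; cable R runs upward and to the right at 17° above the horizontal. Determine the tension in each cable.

ΣF_x = 0: −T_L·cos32° + T_R·cos17° = 0 → T_R = 0.886797·T_L.
ΣF_y = 0: T_L·sin32° + T_R·sin17° = 580.
Substitute: T_L·(0.529919 + 0.886797·0.292372) = 580 → T_L = 734.927 ≈ 734.9 N.
Then T_R = 0.886797 × 734.927 = 651.7 N.

T_L = 734.9 N, T_R = 651.7 N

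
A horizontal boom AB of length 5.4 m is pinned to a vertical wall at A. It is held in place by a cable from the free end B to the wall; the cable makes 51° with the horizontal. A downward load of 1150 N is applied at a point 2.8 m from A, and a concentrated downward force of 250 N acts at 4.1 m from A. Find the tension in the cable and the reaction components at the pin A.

T = 1012 N, A_x = 636.6 N, A_y = 613.9 N

ΣM about A: T·sin51°·5.4 − 1150·2.8 − 250·4.1 = 0 → T = 4245/(5.4·0.777146) = 1011.54 ≈ 1012 N.
ΣF_x = 0: A_x − T·cos51° = 0 → A_x = 1011.54 × 0.62932 = 636.6 N.
ΣF_y = 0: A_y + T·sin51° − 1150 − 250 = 0 → A_y = 1400 − 1011.54 × 0.777146 = 613.9 N.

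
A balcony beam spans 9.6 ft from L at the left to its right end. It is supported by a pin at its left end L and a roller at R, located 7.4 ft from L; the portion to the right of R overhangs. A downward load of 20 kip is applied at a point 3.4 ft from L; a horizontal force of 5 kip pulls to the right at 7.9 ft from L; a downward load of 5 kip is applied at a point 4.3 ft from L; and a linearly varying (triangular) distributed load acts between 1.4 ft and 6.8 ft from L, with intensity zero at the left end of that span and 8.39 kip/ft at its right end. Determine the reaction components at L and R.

L_x = -5.000 kip, L_y = 20.25 kip, R_y = 27.40 kip

Resultant of the triangular load: ½ × 8.39 × 5.4 = 22.653 kip, acting at 5 ft from L (one-third of the span from the peak).
Moments about L: R_y·7.4 − 20·3.4 − 5·4.3 − (½·8.39·5.4)·5 = 0 → R_y = 202.765/7.4 = 27.4007 ≈ 27.40 kip.
ΣF_y = 0: L_y + 27.4007 − 20 − 5 − ½·8.39·5.4 = 0 → L_y = 20.25 kip.
ΣF_x = 0: L_x + 5 = 0 → L_x = -5.000 kip.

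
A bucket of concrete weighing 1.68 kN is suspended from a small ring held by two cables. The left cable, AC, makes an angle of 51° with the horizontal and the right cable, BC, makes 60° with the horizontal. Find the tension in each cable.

ΣF_x = 0: −T_AC·cos51° + T_BC·cos60° = 0 → T_BC = 1.25864·T_AC.
ΣF_y = 0: T_AC·sin51° + T_BC·sin60° = 1.68.
Substitute: T_AC·(0.777146 + 1.25864·0.866025) = 1.68 → T_AC = 0.899762 ≈ 0.8998 kN.
Then T_BC = 1.25864 × 0.899762 = 1.132 kN.

T_AC = 0.8998 kN, T_BC = 1.132 kN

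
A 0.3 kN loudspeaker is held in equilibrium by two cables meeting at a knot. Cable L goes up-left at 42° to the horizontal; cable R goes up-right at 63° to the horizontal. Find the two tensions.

ΣF_x = 0: −T_L·cos42° + T_R·cos63° = 0 → T_R = 1.63692·T_L.
ΣF_y = 0: T_L·sin42° + T_R·sin63° = 0.3.
Substitute: T_L·(0.669131 + 1.63692·0.891007) = 0.3 → T_L = 0.141001 ≈ 0.1410 kN.
Then T_R = 1.63692 × 0.141001 = 0.2308 kN.

T_L = 0.1410 kN, T_R = 0.2308 kN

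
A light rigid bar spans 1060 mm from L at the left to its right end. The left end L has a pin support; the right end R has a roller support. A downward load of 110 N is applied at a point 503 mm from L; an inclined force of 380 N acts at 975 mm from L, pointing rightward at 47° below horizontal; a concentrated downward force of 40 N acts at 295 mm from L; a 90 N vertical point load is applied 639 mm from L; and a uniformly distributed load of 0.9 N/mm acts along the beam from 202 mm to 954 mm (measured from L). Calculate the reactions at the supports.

L_x = -259.2 N, L_y = 452.5 N, R_y = 742.3 N

Resultant of the distributed load: 0.9 × 752 = 676.8 N at 578 mm from L.
Moments about L: R_y·1060 − 110·503 − 380·sin47°·975 − 40·295 − 90·639 − (0.9·752)·578 = 0 → R_y = 786797/1060 = 742.261 ≈ 742.3 N.
ΣF_y = 0: L_y + 742.261 − 110 − 380·sin47° − 40 − 90 − 0.9·752 = 0 → L_y = 452.5 N.
ΣF_x = 0: L_x + 380·cos47° = 0 → L_x = -259.2 N.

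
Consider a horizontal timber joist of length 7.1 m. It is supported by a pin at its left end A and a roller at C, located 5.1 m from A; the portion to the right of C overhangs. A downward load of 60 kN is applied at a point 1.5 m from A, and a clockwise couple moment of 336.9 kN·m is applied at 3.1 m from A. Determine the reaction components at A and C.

ΣM about A: C_y·5.1 − 60·1.5 − 336.9 = 0 → C_y = 426.9/5.1 = 83.7059 ≈ 83.71 kN.
ΣF_y = 0: A_y + 83.7059 − 60 = 0 → A_y = -23.71 kN.
ΣF_x = 0: no horizontal applied forces, so A_x = 0.

A_x = 0, A_y = -23.71 kN, C_y = 83.71 kN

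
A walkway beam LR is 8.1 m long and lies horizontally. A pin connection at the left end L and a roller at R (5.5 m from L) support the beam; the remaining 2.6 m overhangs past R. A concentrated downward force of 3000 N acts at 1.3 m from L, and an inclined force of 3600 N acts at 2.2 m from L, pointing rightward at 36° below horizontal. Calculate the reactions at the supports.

L_x = -2912 N, L_y = 3561 N, R_y = 1556 N

Taking moments about L: R_y·5.5 − 3000·1.3 − 3600·sin36°·2.2 = 0 → R_y = 8555.26/5.5 = 1555.5 ≈ 1556 N.
ΣF_y = 0: L_y + 1555.5 − 3000 − 3600·sin36° = 0 → L_y = 3561 N.
ΣF_x = 0: L_x + 3600·cos36° = 0 → L_x = -2912 N.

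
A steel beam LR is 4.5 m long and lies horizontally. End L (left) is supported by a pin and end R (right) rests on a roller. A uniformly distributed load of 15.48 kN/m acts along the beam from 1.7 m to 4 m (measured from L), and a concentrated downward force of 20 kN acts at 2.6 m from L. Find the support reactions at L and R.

L_x = 0, L_y = 21.50 kN, R_y = 34.10 kN

Resultant of the distributed load: 15.48 × 2.3 = 35.604 kN at 2.85 m from L.
Moments about L: R_y·4.5 − (15.48·2.3)·2.85 − 20·2.6 = 0 → R_y = 153.4714/4.5 = 34.1048 ≈ 34.10 kN.
ΣF_y = 0: L_y + 34.1048 − 15.48·2.3 − 20 = 0 → L_y = 21.50 kN.
ΣF_x = 0: no horizontal applied forces, so L_x = 0.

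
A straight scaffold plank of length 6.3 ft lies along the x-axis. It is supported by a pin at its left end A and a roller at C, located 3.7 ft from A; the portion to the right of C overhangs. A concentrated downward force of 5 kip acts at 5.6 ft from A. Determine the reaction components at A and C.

ΣM about A: C_y·3.7 − 5·5.6 = 0 → C_y = 28/3.7 = 7.56757 ≈ 7.568 kip.
ΣF_y = 0: A_y + 7.56757 − 5 = 0 → A_y = -2.568 kip.
ΣF_x = 0: no horizontal applied forces, so A_x = 0.

A_x = 0, A_y = -2.568 kip, C_y = 7.568 kip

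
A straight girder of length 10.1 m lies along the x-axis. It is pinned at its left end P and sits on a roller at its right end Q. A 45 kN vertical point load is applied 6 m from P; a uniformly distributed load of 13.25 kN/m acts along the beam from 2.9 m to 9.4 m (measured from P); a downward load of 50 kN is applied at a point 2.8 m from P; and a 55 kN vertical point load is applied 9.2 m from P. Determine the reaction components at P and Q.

P_x = 0, P_y = 92.99 kN, Q_y = 143.1 kN

Resultant of the distributed load: 13.25 × 6.5 = 86.125 kN at 6.15 m from P.
ΣM about P: Q_y·10.1 − 45·6 − (13.25·6.5)·6.15 − 50·2.8 − 55·9.2 = 0 → Q_y = 1445.66875/10.1 = 143.136 ≈ 143.1 kN.
ΣF_y = 0: P_y + 143.136 − 45 − 13.25·6.5 − 50 − 55 = 0 → P_y = 92.99 kN.
ΣF_x = 0: no horizontal applied forces, so P_x = 0.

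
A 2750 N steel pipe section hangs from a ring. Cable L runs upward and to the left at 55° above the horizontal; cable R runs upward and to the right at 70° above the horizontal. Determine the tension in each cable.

ΣF_x = 0: −T_L·cos55° + T_R·cos70° = 0 → T_R = 1.67703·T_L.
ΣF_y = 0: T_L·sin55° + T_R·sin70° = 2750.
Substitute: T_L·(0.819152 + 1.67703·0.939693) = 2750 → T_L = 1148.2 ≈ 1148 N.
Then T_R = 1.67703 × 1148.2 = 1926 N.

T_L = 1148 N, T_R = 1926 N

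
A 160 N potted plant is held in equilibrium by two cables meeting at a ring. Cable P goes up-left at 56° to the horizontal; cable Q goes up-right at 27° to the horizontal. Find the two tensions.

ΣF_x = 0: −T_P·cos56° + T_Q·cos27° = 0 → T_Q = 0.627597·T_P.
ΣF_y = 0: T_P·sin56° + T_Q·sin27° = 160.
Substitute: T_P·(0.829038 + 0.627597·0.45399) = 160 → T_P = 143.632 ≈ 143.6 N.
Then T_Q = 0.627597 × 143.632 = 90.14 N.

T_P = 143.6 N, T_Q = 90.14 N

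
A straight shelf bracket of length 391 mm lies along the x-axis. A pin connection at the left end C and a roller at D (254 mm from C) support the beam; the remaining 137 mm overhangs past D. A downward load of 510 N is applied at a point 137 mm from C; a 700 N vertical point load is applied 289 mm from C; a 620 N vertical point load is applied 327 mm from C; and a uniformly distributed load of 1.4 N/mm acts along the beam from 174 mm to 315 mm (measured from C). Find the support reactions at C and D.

Resultant of the distributed load: 1.4 × 141 = 197.4 N at 244.5 mm from C.
Taking moments about C: D_y·254 − 510·137 − 700·289 − 620·327 − (1.4·141)·244.5 = 0 → D_y = 523174.3/254 = 2059.74 ≈ 2060 N.
ΣF_y = 0: C_y + 2059.74 − 510 − 700 − 620 − 1.4·141 = 0 → C_y = -32.34 N.
ΣF_x = 0: no horizontal applied forces, so C_x = 0.

C_x = 0, C_y = -32.34 N, D_y = 2060 N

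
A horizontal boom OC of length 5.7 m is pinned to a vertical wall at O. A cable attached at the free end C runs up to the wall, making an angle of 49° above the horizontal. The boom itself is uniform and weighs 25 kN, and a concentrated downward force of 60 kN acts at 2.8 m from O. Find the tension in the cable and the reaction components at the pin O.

ΣM about O: T·sin49°·5.7 − 25·2.85 − 60·2.8 = 0 → T = 239.25/(5.7·0.75471) = 55.6156 ≈ 55.62 kN.
ΣF_x = 0: O_x − T·cos49° = 0 → O_x = 55.6156 × 0.656059 = 36.49 kN.
ΣF_y = 0: O_y + T·sin49° − 25 − 60 = 0 → O_y = 85 − 55.6156 × 0.75471 = 43.03 kN.

T = 55.62 kN, O_x = 36.49 kN, O_y = 43.03 kN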